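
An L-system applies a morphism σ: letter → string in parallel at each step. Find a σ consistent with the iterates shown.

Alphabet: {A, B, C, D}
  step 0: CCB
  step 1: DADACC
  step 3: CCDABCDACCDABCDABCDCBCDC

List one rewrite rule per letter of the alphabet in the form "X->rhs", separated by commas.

A->DC, B->CC, C->DA, D->BC

  step 0 ⇒ step 1: CCB ⇒ DA·DA·CC
    B ↦ CC
    C ↦ DA
    A ↦ DC  (constrained at step 1)
    D ↦ BC  (constrained at step 1)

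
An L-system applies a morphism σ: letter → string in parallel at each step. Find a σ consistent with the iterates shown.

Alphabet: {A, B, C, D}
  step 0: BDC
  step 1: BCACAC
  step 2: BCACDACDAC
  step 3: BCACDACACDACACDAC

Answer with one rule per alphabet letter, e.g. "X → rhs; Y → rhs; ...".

  step 2 ⇒ step 3: BCACDACDAC ⇒ BC·AC·D·AC·AC·D·AC·AC·D·AC
    A ↦ D
    B ↦ BC
    C ↦ AC
    D ↦ AC

A->D, B->BC, C->AC, D->AC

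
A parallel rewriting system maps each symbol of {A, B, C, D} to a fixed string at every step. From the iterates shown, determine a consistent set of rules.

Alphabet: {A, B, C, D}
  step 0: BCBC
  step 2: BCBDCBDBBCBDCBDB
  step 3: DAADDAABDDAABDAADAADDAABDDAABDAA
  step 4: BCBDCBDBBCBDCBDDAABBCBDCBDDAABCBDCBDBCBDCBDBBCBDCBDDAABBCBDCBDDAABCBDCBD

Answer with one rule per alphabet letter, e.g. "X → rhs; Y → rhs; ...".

A->CBD, B->DAA, C->D, D->B

  step 3 ⇒ step 4: DAADDAABDDAABDAADAADDAABDDAABDAA ⇒ B·CBD·CBD·B·B·CBD·CBD·DAA·B·B·CBD·CBD·DAA·B·CBD·CBD·B·CBD·CBD·B·B·CBD·CBD·DAA·B·B·CBD·CBD·DAA·B·CBD·CBD
    A ↦ CBD
    B ↦ DAA
    D ↦ B
  step 2 ⇒ step 3: BCBDCBDBBCBDCBDB ⇒ DAA·D·DAA·B·D·DAA·B·DAA·DAA·D·DAA·B·D·DAA·B·DAA
    C ↦ D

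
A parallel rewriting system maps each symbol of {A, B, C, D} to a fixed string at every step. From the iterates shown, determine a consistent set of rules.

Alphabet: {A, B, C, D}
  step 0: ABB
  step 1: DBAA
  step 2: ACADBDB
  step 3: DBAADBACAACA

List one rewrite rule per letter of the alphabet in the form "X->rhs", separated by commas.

A->DB, B->A, C->AA, D->AC

  step 2 ⇒ step 3: ACADBDB ⇒ DB·AA·DB·AC·A·AC·A
    A ↦ DB
    B ↦ A
    C ↦ AA
    D ↦ AC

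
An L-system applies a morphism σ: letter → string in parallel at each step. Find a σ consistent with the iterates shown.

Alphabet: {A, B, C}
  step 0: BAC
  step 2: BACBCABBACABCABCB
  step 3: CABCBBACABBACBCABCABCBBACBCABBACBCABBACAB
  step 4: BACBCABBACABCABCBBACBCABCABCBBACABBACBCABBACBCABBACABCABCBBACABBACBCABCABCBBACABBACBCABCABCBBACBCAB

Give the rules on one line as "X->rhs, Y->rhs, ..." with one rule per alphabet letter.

  step 3 ⇒ step 4: CABCBBACABBACBCABCABCBBACBCABBACBCABBACAB ⇒ BA·CB·CAB·BA·CAB·CAB·CB·BA·CB·CAB·CAB·CB·BA·CAB·BA·CB·CAB·BA·CB·CAB·BA·CAB·CAB·CB·BA·CAB·BA·CB·CAB·CAB·CB·BA·CAB·BA·CB·CAB·CAB·CB·BA·CB·CAB
    A ↦ CB
    B ↦ CAB
    C ↦ BA

A->CB, B->CAB, C->BA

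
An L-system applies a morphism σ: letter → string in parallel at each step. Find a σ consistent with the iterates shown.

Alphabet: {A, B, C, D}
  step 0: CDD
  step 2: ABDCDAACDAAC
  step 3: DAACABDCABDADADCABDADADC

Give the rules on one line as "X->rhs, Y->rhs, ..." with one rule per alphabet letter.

  step 2 ⇒ step 3: ABDCDAACDAAC ⇒ DA·AC·AB·DC·AB·DA·DA·DC·AB·DA·DA·DC
    A ↦ DA
    B ↦ AC
    C ↦ DC
    D ↦ AB

A->DA, B->AC, C->DC, D->AB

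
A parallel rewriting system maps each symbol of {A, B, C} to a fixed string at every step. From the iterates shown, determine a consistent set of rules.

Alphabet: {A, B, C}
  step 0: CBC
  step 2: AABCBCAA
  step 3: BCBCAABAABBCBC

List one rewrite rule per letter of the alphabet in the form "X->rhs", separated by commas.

A->BC, B->AA, C->B

  step 2 ⇒ step 3: AABCBCAA ⇒ BC·BC·AA·B·AA·B·BC·BC
    A ↦ BC
    B ↦ AA
    C ↦ B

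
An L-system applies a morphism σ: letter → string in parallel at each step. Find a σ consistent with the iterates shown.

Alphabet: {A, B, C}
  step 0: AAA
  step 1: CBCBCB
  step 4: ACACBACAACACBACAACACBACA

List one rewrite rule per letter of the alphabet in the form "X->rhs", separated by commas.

  step 0 ⇒ step 1: AAA ⇒ CB·CB·CB
    A ↦ CB
    B ↦ CA  (constrained at step 1)
    C ↦ A  (constrained at step 1)

A->CB, B->CA, C->A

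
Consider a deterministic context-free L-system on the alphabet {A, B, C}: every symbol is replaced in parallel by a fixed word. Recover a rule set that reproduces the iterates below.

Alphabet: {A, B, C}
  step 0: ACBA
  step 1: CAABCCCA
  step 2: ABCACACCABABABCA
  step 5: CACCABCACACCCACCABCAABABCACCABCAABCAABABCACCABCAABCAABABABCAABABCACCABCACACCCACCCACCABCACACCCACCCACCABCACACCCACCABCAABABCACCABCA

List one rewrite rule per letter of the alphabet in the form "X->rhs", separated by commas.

A->CA, B->CC, C->AB

  step 1 ⇒ step 2: CAABCCCA ⇒ AB·CA·CA·CC·AB·AB·AB·CA
    A ↦ CA
    B ↦ CC
    C ↦ AB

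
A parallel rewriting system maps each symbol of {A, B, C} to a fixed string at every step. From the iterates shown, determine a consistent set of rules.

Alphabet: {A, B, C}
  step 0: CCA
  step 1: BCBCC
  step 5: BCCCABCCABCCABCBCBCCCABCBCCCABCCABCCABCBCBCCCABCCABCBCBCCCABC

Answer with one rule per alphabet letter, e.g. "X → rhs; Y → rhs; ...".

  step 0 ⇒ step 1: CCA ⇒ BC·BC·C
    A ↦ C
    C ↦ BC
    B ↦ CA  (constrained at step 1)

A->C, B->CA, C->BC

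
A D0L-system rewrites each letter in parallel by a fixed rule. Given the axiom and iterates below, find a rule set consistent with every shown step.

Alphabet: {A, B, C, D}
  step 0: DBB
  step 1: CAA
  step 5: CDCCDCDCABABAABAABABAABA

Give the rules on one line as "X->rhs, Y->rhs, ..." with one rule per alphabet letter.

A->BA, B->A, C->CD, D->C

  step 0 ⇒ step 1: DBB ⇒ C·A·A
    B ↦ A
    D ↦ C
    A ↦ BA  (constrained at step 1)
    C ↦ CD  (constrained at step 1)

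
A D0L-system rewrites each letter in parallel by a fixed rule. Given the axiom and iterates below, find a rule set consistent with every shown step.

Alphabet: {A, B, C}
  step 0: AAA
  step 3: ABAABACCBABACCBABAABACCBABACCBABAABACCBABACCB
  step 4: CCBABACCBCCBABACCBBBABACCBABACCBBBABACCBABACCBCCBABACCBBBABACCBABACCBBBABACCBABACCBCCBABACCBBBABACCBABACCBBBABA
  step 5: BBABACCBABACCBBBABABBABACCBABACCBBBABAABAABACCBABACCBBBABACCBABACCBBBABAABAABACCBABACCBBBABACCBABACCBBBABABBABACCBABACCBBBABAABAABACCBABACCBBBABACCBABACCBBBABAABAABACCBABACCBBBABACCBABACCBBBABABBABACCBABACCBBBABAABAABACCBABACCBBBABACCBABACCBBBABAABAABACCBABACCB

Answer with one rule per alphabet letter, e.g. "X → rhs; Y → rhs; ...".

A->CCB, B->ABA, C->B

  step 4 ⇒ step 5: CCBABACCBCCBABACCBBBABACCBABACCBBBABACCBABACCBCCBABACCBBBABACCBABACCBBBABACCBABACCBCCBABACCBBBABACCBABACCBBBABA ⇒ B·B·ABA·CCB·ABA·CCB·B·B·ABA·B·B·ABA·CCB·ABA·CCB·B·B·ABA·ABA·ABA·CCB·ABA·CCB·B·B·ABA·CCB·ABA·CCB·B·B·ABA·ABA·ABA·CCB·ABA·CCB·B·B·ABA·CCB·ABA·CCB·B·B·ABA·B·B·ABA·CCB·ABA·CCB·B·B·ABA·ABA·ABA·CCB·ABA·CCB·B·B·ABA·CCB·ABA·CCB·B·B·ABA·ABA·ABA·CCB·ABA·CCB·B·B·ABA·CCB·ABA·CCB·B·B·ABA·B·B·ABA·CCB·ABA·CCB·B·B·ABA·ABA·ABA·CCB·ABA·CCB·B·B·ABA·CCB·ABA·CCB·B·B·ABA·ABA·ABA·CCB·ABA·CCB
    A ↦ CCB
    B ↦ ABA
    C ↦ B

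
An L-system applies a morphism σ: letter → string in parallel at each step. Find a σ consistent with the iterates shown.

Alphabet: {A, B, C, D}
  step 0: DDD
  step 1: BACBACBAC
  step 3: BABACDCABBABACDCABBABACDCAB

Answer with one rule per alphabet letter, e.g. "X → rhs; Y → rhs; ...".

A->B, B->A, C->DCA, D->BAC

  step 0 ⇒ step 1: DDD ⇒ BAC·BAC·BAC
    D ↦ BAC
    A ↦ B  (constrained at step 1)
    B ↦ A  (constrained at step 1)
    C ↦ DCA  (constrained at step 1)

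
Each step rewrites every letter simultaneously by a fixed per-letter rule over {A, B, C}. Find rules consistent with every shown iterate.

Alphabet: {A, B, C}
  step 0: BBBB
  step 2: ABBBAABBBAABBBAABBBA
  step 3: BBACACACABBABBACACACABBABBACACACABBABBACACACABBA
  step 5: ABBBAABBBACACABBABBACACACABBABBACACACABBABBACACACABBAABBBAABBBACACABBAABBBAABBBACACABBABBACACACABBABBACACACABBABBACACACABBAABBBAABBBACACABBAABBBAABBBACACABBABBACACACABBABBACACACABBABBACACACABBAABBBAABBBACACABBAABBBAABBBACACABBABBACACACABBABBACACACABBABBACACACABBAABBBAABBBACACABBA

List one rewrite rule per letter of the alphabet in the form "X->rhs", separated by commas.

A->BBA, B->CA, C->AB

  step 2 ⇒ step 3: ABBBAABBBAABBBAABBBA ⇒ BBA·CA·CA·CA·BBA·BBA·CA·CA·CA·BBA·BBA·CA·CA·CA·BBA·BBA·CA·CA·CA·BBA
    A ↦ BBA
    B ↦ CA
    C ↦ AB  (constrained at step 3)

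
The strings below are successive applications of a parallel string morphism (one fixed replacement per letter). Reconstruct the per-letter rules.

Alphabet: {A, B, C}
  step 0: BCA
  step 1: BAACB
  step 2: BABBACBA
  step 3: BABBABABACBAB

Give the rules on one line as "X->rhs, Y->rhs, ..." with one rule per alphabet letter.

A->B, B->BA, C->AC

  step 2 ⇒ step 3: BABBACBA ⇒ BA·B·BA·BA·B·AC·BA·B
    A ↦ B
    B ↦ BA
    C ↦ AC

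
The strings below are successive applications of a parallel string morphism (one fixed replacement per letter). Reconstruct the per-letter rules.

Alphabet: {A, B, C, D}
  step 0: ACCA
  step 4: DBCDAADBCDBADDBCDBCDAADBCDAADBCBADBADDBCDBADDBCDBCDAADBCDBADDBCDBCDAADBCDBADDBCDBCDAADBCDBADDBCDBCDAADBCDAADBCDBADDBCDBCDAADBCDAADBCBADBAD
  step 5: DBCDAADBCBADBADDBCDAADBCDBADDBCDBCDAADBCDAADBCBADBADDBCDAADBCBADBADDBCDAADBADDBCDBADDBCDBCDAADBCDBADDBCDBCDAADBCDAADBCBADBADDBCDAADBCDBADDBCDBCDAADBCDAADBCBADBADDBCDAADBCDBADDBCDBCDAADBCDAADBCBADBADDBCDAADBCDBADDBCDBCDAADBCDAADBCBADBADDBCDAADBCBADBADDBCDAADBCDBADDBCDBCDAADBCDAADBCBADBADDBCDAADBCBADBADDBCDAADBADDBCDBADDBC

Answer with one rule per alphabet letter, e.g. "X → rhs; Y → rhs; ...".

  step 4 ⇒ step 5: DBCDAADBCDBADDBCDBCDAADBCDAADBCBADBADDBCDBADDBCDBCDAADBCDBADDBCDBCDAADBCDBADDBCDBCDAADBCDBADDBCDBCDAADBCDAADBCDBADDBCDBCDAADBCDAADBCBADBAD ⇒ DBC·D·AA·DBC·BAD·BAD·DBC·D·AA·DBC·D·BAD·DBC·DBC·D·AA·DBC·D·AA·DBC·BAD·BAD·DBC·D·AA·DBC·BAD·BAD·DBC·D·AA·D·BAD·DBC·D·BAD·DBC·DBC·D·AA·DBC·D·BAD·DBC·DBC·D·AA·DBC·D·AA·DBC·BAD·BAD·DBC·D·AA·DBC·D·BAD·DBC·DBC·D·AA·DBC·D·AA·DBC·BAD·BAD·DBC·D·AA·DBC·D·BAD·DBC·DBC·D·AA·DBC·D·AA·DBC·BAD·BAD·DBC·D·AA·DBC·D·BAD·DBC·DBC·D·AA·DBC·D·AA·DBC·BAD·BAD·DBC·D·AA·DBC·BAD·BAD·DBC·D·AA·DBC·D·BAD·DBC·DBC·D·AA·DBC·D·AA·DBC·BAD·BAD·DBC·D·AA·DBC·BAD·BAD·DBC·D·AA·D·BAD·DBC·D·BAD·DBC
    A ↦ BAD
    B ↦ D
    C ↦ AA
    D ↦ DBC

A->BAD, B->D, C->AA, D->DBC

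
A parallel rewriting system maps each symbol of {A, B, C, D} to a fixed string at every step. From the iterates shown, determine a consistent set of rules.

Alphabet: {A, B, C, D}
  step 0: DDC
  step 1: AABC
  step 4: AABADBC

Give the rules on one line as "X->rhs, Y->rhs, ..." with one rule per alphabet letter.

  step 0 ⇒ step 1: DDC ⇒ A·A·BC
    C ↦ BC
    D ↦ A
    A ↦ B  (constrained at step 1)
    B ↦ D  (constrained at step 1)

A->B, B->D, C->BC, D->A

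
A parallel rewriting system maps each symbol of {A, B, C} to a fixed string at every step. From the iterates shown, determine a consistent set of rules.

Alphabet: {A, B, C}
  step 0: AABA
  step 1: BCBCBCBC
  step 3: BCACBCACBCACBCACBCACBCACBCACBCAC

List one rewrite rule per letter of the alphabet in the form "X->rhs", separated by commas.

  step 0 ⇒ step 1: AABA ⇒ BC·BC·BC·BC
    A ↦ BC
    B ↦ BC
    C ↦ AC  (constrained at step 1)

A->BC, B->BC, C->AC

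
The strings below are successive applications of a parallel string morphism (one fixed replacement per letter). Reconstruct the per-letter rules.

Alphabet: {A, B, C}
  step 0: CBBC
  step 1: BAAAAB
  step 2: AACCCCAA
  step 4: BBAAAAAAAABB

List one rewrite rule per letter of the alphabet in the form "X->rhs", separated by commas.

  step 1 ⇒ step 2: BAAAAB ⇒ AA·C·C·C·C·AA
    A ↦ C
    B ↦ AA
  step 0 ⇒ step 1: CBBC ⇒ B·AA·AA·B
    C ↦ B

A->C, B->AA, C->B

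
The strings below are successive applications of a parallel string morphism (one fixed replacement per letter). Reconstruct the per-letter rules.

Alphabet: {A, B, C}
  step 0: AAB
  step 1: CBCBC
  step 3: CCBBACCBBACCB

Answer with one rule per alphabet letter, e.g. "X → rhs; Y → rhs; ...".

  step 0 ⇒ step 1: AAB ⇒ CB·CB·C
    A ↦ CB
    B ↦ C
    C ↦ BA  (constrained at step 1)

A->CB, B->C, C->BA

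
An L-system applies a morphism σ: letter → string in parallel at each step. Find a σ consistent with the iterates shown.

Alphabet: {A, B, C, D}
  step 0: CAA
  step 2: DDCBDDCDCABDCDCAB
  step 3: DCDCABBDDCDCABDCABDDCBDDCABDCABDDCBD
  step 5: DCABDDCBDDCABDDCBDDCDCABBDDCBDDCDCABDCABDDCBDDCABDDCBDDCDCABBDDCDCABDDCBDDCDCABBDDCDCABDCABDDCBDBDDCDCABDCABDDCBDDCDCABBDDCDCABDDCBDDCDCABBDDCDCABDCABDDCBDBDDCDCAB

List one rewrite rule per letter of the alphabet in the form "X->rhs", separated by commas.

A->DDC, B->BD, C->AB, D->DC

  step 2 ⇒ step 3: DDCBDDCDCABDCDCAB ⇒ DC·DC·AB·BD·DC·DC·AB·DC·AB·DDC·BD·DC·AB·DC·AB·DDC·BD
    A ↦ DDC
    B ↦ BD
    C ↦ AB
    D ↦ DC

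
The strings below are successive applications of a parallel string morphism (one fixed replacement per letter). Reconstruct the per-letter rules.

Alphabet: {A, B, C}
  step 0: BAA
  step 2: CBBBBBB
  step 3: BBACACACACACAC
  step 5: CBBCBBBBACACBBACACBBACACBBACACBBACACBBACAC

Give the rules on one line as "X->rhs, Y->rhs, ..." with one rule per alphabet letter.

A->C, B->AC, C->BB

  step 2 ⇒ step 3: CBBBBBB ⇒ BB·AC·AC·AC·AC·AC·AC
    B ↦ AC
    C ↦ BB
    A ↦ C  (constrained at step 0)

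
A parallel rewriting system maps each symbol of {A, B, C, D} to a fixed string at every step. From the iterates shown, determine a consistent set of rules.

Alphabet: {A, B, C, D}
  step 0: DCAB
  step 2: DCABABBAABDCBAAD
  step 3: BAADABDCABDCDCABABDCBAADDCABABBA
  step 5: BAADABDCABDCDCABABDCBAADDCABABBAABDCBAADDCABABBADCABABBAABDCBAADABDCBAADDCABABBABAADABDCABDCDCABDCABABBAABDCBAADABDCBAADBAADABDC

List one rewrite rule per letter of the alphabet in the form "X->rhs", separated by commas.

  step 2 ⇒ step 3: DCABABBAABDCBAAD ⇒ BA·AD·AB·DC·AB·DC·DC·AB·AB·DC·BA·AD·DC·AB·AB·BA
    A ↦ AB
    B ↦ DC
    C ↦ AD
    D ↦ BA

A->AB, B->DC, C->AD, D->BA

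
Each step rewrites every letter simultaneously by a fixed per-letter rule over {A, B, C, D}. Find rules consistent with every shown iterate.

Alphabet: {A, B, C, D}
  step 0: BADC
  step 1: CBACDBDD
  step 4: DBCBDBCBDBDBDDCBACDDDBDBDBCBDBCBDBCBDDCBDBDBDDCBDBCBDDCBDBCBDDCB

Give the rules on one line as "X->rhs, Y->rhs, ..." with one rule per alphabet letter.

  step 0 ⇒ step 1: BADC ⇒ CB·AC·DB·DD
    A ↦ AC
    B ↦ CB
    C ↦ DD
    D ↦ DB

A->AC, B->CB, C->DD, D->DB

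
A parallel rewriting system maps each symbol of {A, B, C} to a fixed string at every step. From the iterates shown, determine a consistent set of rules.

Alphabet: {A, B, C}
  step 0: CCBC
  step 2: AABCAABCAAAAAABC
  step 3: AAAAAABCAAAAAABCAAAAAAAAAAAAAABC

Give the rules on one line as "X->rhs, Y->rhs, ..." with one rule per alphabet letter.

A->AA, B->AA, C->BC

  step 2 ⇒ step 3: AABCAABCAAAAAABC ⇒ AA·AA·AA·BC·AA·AA·AA·BC·AA·AA·AA·AA·AA·AA·AA·BC
    A ↦ AA
    B ↦ AA
    C ↦ BC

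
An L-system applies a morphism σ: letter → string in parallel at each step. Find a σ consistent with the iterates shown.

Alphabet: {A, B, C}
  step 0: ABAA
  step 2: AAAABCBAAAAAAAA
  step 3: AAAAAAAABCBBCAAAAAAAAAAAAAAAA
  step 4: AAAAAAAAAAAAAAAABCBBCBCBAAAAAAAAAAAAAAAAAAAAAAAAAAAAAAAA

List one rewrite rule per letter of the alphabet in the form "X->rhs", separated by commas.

  step 3 ⇒ step 4: AAAAAAAABCBBCAAAAAAAAAAAAAAAA ⇒ AA·AA·AA·AA·AA·AA·AA·AA·BC·B·BC·BC·B·AA·AA·AA·AA·AA·AA·AA·AA·AA·AA·AA·AA·AA·AA·AA·AA
    A ↦ AA
    B ↦ BC
    C ↦ B

A->AA, B->BC, C->B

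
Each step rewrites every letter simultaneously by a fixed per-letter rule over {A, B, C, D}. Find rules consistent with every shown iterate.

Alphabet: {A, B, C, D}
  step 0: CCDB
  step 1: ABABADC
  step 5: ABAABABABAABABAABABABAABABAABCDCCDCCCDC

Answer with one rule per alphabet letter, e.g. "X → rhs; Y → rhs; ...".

A->C, B->DC, C->AB, D->A

  step 0 ⇒ step 1: CCDB ⇒ AB·AB·A·DC
    B ↦ DC
    C ↦ AB
    D ↦ A
    A ↦ C  (constrained at step 1)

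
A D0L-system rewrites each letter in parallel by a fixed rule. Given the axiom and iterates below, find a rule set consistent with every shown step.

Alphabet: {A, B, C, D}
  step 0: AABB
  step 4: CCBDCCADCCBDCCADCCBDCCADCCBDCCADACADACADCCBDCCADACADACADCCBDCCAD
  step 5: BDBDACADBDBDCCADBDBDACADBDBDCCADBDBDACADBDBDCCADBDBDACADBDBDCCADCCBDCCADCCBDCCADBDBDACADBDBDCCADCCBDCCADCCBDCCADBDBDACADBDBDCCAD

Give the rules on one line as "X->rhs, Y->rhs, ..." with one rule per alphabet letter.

  step 4 ⇒ step 5: CCBDCCADCCBDCCADCCBDCCADCCBDCCADACADACADCCBDCCADACADACADCCBDCCAD ⇒ BD·BD·AC·AD·BD·BD·CC·AD·BD·BD·AC·AD·BD·BD·CC·AD·BD·BD·AC·AD·BD·BD·CC·AD·BD·BD·AC·AD·BD·BD·CC·AD·CC·BD·CC·AD·CC·BD·CC·AD·BD·BD·AC·AD·BD·BD·CC·AD·CC·BD·CC·AD·CC·BD·CC·AD·BD·BD·AC·AD·BD·BD·CC·AD
    A ↦ CC
    B ↦ AC
    C ↦ BD
    D ↦ AD

A->CC, B->AC, C->BD, D->AD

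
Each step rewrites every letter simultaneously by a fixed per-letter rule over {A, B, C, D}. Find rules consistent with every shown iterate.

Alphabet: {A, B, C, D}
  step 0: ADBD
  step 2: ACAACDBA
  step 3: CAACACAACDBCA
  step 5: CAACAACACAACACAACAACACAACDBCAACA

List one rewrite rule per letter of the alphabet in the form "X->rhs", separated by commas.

  step 2 ⇒ step 3: ACAACDBA ⇒ CA·A·CA·CA·A·C·DB·CA
    A ↦ CA
    B ↦ DB
    C ↦ A
    D ↦ C

A->CA, B->DB, C->A, D->C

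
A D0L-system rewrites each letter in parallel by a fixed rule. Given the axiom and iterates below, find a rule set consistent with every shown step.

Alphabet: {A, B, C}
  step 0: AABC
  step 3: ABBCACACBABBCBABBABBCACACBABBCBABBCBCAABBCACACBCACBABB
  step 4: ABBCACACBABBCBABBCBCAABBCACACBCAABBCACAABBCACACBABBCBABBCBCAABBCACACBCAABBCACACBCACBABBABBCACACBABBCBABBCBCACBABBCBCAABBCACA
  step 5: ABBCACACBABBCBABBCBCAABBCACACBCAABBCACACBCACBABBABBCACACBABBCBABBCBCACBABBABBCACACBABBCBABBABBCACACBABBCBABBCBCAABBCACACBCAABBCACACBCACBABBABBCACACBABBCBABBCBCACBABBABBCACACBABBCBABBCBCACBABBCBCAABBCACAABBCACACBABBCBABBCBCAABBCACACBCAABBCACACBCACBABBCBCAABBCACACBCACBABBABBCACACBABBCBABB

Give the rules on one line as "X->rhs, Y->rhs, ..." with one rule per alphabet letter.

A->ABB, B->CA, C->CB

  step 4 ⇒ step 5: ABBCACACBABBCBABBCBCAABBCACACBCAABBCACAABBCACACBABBCBABBCBCAABBCACACBCAABBCACACBCACBABBABBCACACBABBCBABBCBCACBABBCBCAABBCACA ⇒ ABB·CA·CA·CB·ABB·CB·ABB·CB·CA·ABB·CA·CA·CB·CA·ABB·CA·CA·CB·CA·CB·ABB·ABB·CA·CA·CB·ABB·CB·ABB·CB·CA·CB·ABB·ABB·CA·CA·CB·ABB·CB·ABB·ABB·CA·CA·CB·ABB·CB·ABB·CB·CA·ABB·CA·CA·CB·CA·ABB·CA·CA·CB·CA·CB·ABB·ABB·CA·CA·CB·ABB·CB·ABB·CB·CA·CB·ABB·ABB·CA·CA·CB·ABB·CB·ABB·CB·CA·CB·ABB·CB·CA·ABB·CA·CA·ABB·CA·CA·CB·ABB·CB·ABB·CB·CA·ABB·CA·CA·CB·CA·ABB·CA·CA·CB·CA·CB·ABB·CB·CA·ABB·CA·CA·CB·CA·CB·ABB·ABB·CA·CA·CB·ABB·CB·ABB
    A ↦ ABB
    B ↦ CA
    C ↦ CB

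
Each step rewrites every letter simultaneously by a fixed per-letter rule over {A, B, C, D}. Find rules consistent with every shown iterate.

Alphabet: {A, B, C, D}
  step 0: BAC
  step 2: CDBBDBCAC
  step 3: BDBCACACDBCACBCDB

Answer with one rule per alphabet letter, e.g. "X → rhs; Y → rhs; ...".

A->CD, B->AC, C->B, D->DBC

  step 2 ⇒ step 3: CDBBDBCAC ⇒ B·DBC·AC·AC·DBC·AC·B·CD·B
    A ↦ CD
    B ↦ AC
    C ↦ B
    D ↦ DBC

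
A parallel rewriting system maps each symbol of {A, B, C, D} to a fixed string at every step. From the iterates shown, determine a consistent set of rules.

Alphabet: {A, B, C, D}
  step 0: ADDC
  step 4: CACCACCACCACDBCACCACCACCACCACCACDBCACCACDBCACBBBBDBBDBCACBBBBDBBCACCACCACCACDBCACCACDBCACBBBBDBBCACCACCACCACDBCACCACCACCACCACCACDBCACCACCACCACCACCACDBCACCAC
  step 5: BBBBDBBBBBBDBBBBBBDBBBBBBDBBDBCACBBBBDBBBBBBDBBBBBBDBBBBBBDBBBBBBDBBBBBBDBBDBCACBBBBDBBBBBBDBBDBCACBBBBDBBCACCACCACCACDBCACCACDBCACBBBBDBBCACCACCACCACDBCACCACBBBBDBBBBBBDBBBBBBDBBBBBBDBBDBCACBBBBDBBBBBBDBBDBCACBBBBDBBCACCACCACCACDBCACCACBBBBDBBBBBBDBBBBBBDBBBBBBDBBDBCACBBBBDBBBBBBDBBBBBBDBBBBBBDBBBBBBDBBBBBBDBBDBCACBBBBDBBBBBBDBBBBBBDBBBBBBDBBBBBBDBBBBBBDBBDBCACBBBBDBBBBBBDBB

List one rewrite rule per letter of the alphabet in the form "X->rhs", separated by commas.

  step 4 ⇒ step 5: CACCACCACCACDBCACCACCACCACCACCACDBCACCACDBCACBBBBDBBDBCACBBBBDBBCACCACCACCACDBCACCACDBCACBBBBDBBCACCACCACCACDBCACCACCACCACCACCACDBCACCACCACCACCACCACDBCACCAC ⇒ BB·BBD·BB·BB·BBD·BB·BB·BBD·BB·BB·BBD·BB·DB·CAC·BB·BBD·BB·BB·BBD·BB·BB·BBD·BB·BB·BBD·BB·BB·BBD·BB·BB·BBD·BB·DB·CAC·BB·BBD·BB·BB·BBD·BB·DB·CAC·BB·BBD·BB·CAC·CAC·CAC·CAC·DB·CAC·CAC·DB·CAC·BB·BBD·BB·CAC·CAC·CAC·CAC·DB·CAC·CAC·BB·BBD·BB·BB·BBD·BB·BB·BBD·BB·BB·BBD·BB·DB·CAC·BB·BBD·BB·BB·BBD·BB·DB·CAC·BB·BBD·BB·CAC·CAC·CAC·CAC·DB·CAC·CAC·BB·BBD·BB·BB·BBD·BB·BB·BBD·BB·BB·BBD·BB·DB·CAC·BB·BBD·BB·BB·BBD·BB·BB·BBD·BB·BB·BBD·BB·BB·BBD·BB·BB·BBD·BB·DB·CAC·BB·BBD·BB·BB·BBD·BB·BB·BBD·BB·BB·BBD·BB·BB·BBD·BB·BB·BBD·BB·DB·CAC·BB·BBD·BB·BB·BBD·BB
    A ↦ BBD
    B ↦ CAC
    C ↦ BB
    D ↦ DB

A->BBD, B->CAC, C->BB, D->DB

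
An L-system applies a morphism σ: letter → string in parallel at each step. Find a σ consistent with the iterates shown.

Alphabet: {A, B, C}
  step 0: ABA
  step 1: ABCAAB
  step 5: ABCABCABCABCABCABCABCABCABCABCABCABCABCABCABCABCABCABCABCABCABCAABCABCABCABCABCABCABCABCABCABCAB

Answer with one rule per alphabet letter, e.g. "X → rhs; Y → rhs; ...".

  step 0 ⇒ step 1: ABA ⇒ AB·CA·AB
    A ↦ AB
    B ↦ CA
    C ↦ BC  (constrained at step 1)

A->AB, B->CA, C->BC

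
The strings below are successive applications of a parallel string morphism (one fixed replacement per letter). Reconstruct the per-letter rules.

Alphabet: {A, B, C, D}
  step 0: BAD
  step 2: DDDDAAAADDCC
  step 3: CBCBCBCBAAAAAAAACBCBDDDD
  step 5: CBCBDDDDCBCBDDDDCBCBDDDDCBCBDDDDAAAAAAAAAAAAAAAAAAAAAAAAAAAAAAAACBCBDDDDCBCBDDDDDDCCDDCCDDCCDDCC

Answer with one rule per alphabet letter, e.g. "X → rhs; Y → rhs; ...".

A->AA, B->CC, C->DD, D->CB

  step 2 ⇒ step 3: DDDDAAAADDCC ⇒ CB·CB·CB·CB·AA·AA·AA·AA·CB·CB·DD·DD
    A ↦ AA
    C ↦ DD
    D ↦ CB
    B ↦ CC  (constrained at step 0)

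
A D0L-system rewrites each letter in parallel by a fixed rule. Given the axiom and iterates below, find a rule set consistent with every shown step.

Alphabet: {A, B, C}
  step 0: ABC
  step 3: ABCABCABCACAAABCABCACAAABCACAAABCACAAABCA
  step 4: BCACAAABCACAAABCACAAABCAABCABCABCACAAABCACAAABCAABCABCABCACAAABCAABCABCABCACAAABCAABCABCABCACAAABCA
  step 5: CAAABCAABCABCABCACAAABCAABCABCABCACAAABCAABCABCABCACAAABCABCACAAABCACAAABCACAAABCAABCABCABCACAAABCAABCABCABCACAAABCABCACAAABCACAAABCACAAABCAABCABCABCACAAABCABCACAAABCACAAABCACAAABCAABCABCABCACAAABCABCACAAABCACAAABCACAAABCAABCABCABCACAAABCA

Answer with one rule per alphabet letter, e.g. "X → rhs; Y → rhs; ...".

A->BCA, B->CAA, C->A

  step 4 ⇒ step 5: BCACAAABCACAAABCACAAABCAABCABCABCACAAABCACAAABCAABCABCABCACAAABCAABCABCABCACAAABCAABCABCABCACAAABCA ⇒ CAA·A·BCA·A·BCA·BCA·BCA·CAA·A·BCA·A·BCA·BCA·BCA·CAA·A·BCA·A·BCA·BCA·BCA·CAA·A·BCA·BCA·CAA·A·BCA·CAA·A·BCA·CAA·A·BCA·A·BCA·BCA·BCA·CAA·A·BCA·A·BCA·BCA·BCA·CAA·A·BCA·BCA·CAA·A·BCA·CAA·A·BCA·CAA·A·BCA·A·BCA·BCA·BCA·CAA·A·BCA·BCA·CAA·A·BCA·CAA·A·BCA·CAA·A·BCA·A·BCA·BCA·BCA·CAA·A·BCA·BCA·CAA·A·BCA·CAA·A·BCA·CAA·A·BCA·A·BCA·BCA·BCA·CAA·A·BCA
    A ↦ BCA
    B ↦ CAA
    C ↦ A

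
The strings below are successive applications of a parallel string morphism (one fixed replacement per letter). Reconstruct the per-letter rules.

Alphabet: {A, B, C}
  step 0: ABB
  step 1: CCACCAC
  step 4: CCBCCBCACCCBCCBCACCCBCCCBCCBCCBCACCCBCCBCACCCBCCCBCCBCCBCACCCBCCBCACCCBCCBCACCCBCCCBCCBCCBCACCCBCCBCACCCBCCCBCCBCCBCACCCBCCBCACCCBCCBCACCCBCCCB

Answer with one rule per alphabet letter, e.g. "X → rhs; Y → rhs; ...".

A->C, B->CAC, C->CCB

  step 0 ⇒ step 1: ABB ⇒ C·CAC·CAC
    A ↦ C
    B ↦ CAC
    C ↦ CCB  (constrained at step 1)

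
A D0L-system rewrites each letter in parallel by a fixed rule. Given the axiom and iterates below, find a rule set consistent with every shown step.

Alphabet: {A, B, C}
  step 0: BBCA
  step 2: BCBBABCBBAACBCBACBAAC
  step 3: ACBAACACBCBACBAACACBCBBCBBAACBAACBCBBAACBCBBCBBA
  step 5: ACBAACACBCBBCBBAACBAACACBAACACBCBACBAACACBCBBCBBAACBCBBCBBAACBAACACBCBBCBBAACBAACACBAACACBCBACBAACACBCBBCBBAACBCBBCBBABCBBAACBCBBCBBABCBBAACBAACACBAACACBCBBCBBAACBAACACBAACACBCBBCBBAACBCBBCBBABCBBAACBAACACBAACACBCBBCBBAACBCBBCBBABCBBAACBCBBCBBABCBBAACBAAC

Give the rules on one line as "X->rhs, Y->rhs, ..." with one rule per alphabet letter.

A->BCB, B->AC, C->BA

  step 2 ⇒ step 3: BCBBABCBBAACBCBACBAAC ⇒ AC·BA·AC·AC·BCB·AC·BA·AC·AC·BCB·BCB·BA·AC·BA·AC·BCB·BA·AC·BCB·BCB·BA
    A ↦ BCB
    B ↦ AC
    C ↦ BA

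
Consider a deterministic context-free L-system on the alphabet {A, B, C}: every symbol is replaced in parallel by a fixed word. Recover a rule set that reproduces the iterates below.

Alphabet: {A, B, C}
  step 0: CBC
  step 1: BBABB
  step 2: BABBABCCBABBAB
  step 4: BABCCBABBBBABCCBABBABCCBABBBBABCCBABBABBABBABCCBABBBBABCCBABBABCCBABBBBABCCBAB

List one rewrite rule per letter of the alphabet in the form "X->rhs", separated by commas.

  step 1 ⇒ step 2: BBABB ⇒ BAB·BAB·CC·BAB·BAB
    A ↦ CC
    B ↦ BAB
  step 0 ⇒ step 1: CBC ⇒ B·BAB·B
    C ↦ B

A->CC, B->BAB, C->B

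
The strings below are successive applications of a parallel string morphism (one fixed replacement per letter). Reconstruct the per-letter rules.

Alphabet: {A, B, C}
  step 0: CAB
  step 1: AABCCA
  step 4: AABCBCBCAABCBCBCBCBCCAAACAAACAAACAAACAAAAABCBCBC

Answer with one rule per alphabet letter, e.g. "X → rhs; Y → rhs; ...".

  step 0 ⇒ step 1: CAB ⇒ AA·BC·CA
    A ↦ BC
    B ↦ CA
    C ↦ AA

A->BC, B->CA, C->AA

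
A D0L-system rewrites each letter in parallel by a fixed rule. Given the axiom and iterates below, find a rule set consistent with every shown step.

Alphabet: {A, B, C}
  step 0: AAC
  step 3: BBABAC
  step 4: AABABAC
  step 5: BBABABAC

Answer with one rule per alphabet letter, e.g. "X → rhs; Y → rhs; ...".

  step 4 ⇒ step 5: AABABAC ⇒ B·B·A·B·A·B·AC
    A ↦ B
    B ↦ A
    C ↦ AC

A->B, B->A, C->AC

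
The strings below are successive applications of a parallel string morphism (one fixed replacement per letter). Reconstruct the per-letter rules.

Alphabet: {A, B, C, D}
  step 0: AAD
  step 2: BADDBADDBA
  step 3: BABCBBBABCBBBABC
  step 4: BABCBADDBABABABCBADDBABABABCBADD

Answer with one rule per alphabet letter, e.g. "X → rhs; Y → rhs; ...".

A->BC, B->BA, C->DD, D->B

  step 3 ⇒ step 4: BABCBBBABCBBBABC ⇒ BA·BC·BA·DD·BA·BA·BA·BC·BA·DD·BA·BA·BA·BC·BA·DD
    A ↦ BC
    B ↦ BA
    C ↦ DD
  step 2 ⇒ step 3: BADDBADDBA ⇒ BA·BC·B·B·BA·BC·B·B·BA·BC
    D ↦ B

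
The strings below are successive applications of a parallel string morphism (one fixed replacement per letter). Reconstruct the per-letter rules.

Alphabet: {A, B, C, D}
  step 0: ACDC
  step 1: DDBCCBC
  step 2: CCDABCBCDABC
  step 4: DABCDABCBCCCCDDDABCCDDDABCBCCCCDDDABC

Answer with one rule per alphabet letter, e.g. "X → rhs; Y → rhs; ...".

A->DD, B->DA, C->BC, D->C

  step 1 ⇒ step 2: DDBCCBC ⇒ C·C·DA·BC·BC·DA·BC
    B ↦ DA
    C ↦ BC
    D ↦ C
  step 0 ⇒ step 1: ACDC ⇒ DD·BC·C·BC
    A ↦ DD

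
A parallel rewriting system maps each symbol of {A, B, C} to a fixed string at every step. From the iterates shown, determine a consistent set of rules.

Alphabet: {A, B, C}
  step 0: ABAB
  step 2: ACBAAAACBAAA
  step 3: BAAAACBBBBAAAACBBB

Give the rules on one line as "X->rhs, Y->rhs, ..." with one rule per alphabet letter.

A->B, B->AC, C->AAA

  step 2 ⇒ step 3: ACBAAAACBAAA ⇒ B·AAA·AC·B·B·B·B·AAA·AC·B·B·B
    A ↦ B
    B ↦ AC
    C ↦ AAA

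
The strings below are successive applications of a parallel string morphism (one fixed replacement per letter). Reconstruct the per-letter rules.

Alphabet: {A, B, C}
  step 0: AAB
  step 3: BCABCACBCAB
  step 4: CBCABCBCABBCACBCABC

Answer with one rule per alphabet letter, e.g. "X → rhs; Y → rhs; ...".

A->B, B->C, C->BCA

  step 3 ⇒ step 4: BCABCACBCAB ⇒ C·BCA·B·C·BCA·B·BCA·C·BCA·B·C
    A ↦ B
    B ↦ C
    C ↦ BCA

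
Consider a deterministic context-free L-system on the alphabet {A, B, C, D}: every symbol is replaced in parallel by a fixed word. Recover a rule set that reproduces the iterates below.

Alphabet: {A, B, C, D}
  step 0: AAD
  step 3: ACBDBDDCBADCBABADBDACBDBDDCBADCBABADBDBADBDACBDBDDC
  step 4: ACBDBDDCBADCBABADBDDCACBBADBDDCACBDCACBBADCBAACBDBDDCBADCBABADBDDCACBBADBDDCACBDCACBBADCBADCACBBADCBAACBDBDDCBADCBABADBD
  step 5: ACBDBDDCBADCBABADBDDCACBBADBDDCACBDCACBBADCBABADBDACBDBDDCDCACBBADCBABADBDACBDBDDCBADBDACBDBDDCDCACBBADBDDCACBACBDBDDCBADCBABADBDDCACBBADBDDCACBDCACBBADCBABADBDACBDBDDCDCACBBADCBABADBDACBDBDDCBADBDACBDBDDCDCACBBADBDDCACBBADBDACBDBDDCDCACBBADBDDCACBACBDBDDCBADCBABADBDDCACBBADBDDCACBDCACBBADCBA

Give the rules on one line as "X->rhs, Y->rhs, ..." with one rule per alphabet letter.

  step 4 ⇒ step 5: ACBDBDDCBADCBABADBDDCACBBADBDDCACBDCACBBADCBAACBDBDDCBADCBABADBDDCACBBADBDDCACBDCACBBADCBADCACBBADCBAACBDBDDCBADCBABADBD ⇒ ACB·DBD·DC·BA·DC·BA·BA·DBD·DC·ACB·BA·DBD·DC·ACB·DC·ACB·BA·DC·BA·BA·DBD·ACB·DBD·DC·DC·ACB·BA·DC·BA·BA·DBD·ACB·DBD·DC·BA·DBD·ACB·DBD·DC·DC·ACB·BA·DBD·DC·ACB·ACB·DBD·DC·BA·DC·BA·BA·DBD·DC·ACB·BA·DBD·DC·ACB·DC·ACB·BA·DC·BA·BA·DBD·ACB·DBD·DC·DC·ACB·BA·DC·BA·BA·DBD·ACB·DBD·DC·BA·DBD·ACB·DBD·DC·DC·ACB·BA·DBD·DC·ACB·BA·DBD·ACB·DBD·DC·DC·ACB·BA·DBD·DC·ACB·ACB·DBD·DC·BA·DC·BA·BA·DBD·DC·ACB·BA·DBD·DC·ACB·DC·ACB·BA·DC·BA
    A ↦ ACB
    B ↦ DC
    C ↦ DBD
    D ↦ BA

A->ACB, B->DC, C->DBD, D->BA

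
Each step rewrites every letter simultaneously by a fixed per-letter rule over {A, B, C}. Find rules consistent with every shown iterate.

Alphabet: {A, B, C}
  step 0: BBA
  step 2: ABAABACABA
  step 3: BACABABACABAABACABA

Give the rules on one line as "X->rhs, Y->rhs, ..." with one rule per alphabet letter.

A->BA, B->CA, C->A

  step 2 ⇒ step 3: ABAABACABA ⇒ BA·CA·BA·BA·CA·BA·A·BA·CA·BA
    A ↦ BA
    B ↦ CA
    C ↦ A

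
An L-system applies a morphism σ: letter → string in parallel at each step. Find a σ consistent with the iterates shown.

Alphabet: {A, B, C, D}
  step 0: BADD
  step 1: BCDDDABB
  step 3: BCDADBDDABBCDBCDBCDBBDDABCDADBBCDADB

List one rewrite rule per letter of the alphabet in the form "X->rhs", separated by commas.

  step 0 ⇒ step 1: BADD ⇒ BCD·DDA·B·B
    A ↦ DDA
    B ↦ BCD
    D ↦ B
    C ↦ AD  (constrained at step 1)

A->DDA, B->BCD, C->AD, D->B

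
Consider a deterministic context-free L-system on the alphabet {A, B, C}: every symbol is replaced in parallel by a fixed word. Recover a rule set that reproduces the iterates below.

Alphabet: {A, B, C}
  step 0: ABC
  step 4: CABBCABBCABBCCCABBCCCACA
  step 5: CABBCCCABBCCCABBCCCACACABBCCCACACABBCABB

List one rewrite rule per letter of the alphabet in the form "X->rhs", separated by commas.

  step 4 ⇒ step 5: CABBCABBCABBCCCABBCCCACA ⇒ CA·BB·C·C·CA·BB·C·C·CA·BB·C·C·CA·CA·CA·BB·C·C·CA·CA·CA·BB·CA·BB
    A ↦ BB
    B ↦ C
    C ↦ CA

A->BB, B->C, C->CA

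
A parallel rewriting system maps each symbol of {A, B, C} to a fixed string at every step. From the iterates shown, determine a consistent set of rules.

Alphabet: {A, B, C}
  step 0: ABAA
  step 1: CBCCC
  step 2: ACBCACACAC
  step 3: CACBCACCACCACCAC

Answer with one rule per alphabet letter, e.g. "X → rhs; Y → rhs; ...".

A->C, B->BC, C->AC

  step 2 ⇒ step 3: ACBCACACAC ⇒ C·AC·BC·AC·C·AC·C·AC·C·AC
    A ↦ C
    B ↦ BC
    C ↦ AC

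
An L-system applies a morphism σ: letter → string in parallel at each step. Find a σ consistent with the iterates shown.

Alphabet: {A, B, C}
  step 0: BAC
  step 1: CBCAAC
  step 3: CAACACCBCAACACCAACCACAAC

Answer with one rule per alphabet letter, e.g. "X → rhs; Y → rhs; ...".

  step 0 ⇒ step 1: BAC ⇒ CB·CA·AC
    A ↦ CA
    B ↦ CB
    C ↦ AC

A->CA, B->CB, C->AC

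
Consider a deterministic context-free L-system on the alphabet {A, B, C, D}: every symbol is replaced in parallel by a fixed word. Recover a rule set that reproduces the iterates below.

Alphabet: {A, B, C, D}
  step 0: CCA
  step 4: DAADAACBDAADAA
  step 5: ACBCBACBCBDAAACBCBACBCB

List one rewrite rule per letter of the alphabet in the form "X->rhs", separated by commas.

  step 4 ⇒ step 5: DAADAACBDAADAA ⇒ A·CB·CB·A·CB·CB·D·AA·A·CB·CB·A·CB·CB
    A ↦ CB
    B ↦ AA
    C ↦ D
    D ↦ A

A->CB, B->AA, C->D, D->A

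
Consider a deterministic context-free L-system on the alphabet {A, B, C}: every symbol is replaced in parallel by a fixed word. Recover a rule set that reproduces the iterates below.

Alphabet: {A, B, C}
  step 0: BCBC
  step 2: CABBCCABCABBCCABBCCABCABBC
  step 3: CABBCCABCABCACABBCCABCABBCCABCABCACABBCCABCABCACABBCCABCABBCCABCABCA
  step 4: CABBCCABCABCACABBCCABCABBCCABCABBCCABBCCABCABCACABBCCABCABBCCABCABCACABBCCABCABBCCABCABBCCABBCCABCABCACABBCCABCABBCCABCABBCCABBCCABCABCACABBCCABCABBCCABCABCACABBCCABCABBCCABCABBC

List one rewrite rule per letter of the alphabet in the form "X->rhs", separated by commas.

  step 3 ⇒ step 4: CABBCCABCABCACABBCCABCABBCCABCABCACABBCCABCABCACABBCCABCABBCCABCABCA ⇒ CA·BBC·CAB·CAB·CA·CA·BBC·CAB·CA·BBC·CAB·CA·BBC·CA·BBC·CAB·CAB·CA·CA·BBC·CAB·CA·BBC·CAB·CAB·CA·CA·BBC·CAB·CA·BBC·CAB·CA·BBC·CA·BBC·CAB·CAB·CA·CA·BBC·CAB·CA·BBC·CAB·CA·BBC·CA·BBC·CAB·CAB·CA·CA·BBC·CAB·CA·BBC·CAB·CAB·CA·CA·BBC·CAB·CA·BBC·CAB·CA·BBC
    A ↦ BBC
    B ↦ CAB
    C ↦ CA

A->BBC, B->CAB, C->CA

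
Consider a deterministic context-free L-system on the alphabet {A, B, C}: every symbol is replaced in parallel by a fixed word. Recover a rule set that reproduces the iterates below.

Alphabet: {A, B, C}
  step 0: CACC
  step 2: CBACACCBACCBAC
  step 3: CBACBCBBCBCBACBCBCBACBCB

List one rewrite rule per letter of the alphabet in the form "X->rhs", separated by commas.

  step 2 ⇒ step 3: CBACACCBACCBAC ⇒ CB·AC·B·CB·B·CB·CB·AC·B·CB·CB·AC·B·CB
    A ↦ B
    B ↦ AC
    C ↦ CB

A->B, B->AC, C->CB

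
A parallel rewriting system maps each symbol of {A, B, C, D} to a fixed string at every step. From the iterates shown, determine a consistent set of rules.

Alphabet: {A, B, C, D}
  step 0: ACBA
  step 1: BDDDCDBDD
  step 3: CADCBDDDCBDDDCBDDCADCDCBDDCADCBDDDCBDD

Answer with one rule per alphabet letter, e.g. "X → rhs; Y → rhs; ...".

A->BDD, B->D, C->DC, D->CA

  step 0 ⇒ step 1: ACBA ⇒ BDD·DC·D·BDD
    A ↦ BDD
    B ↦ D
    C ↦ DC
    D ↦ CA  (constrained at step 1)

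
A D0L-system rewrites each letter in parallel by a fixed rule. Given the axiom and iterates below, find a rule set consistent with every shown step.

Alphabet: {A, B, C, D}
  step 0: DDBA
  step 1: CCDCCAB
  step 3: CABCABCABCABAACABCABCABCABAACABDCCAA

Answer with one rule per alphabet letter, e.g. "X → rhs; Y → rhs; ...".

A->CAB, B->DC, C->AA, D->C

  step 0 ⇒ step 1: DDBA ⇒ C·C·DC·CAB
    A ↦ CAB
    B ↦ DC
    D ↦ C
    C ↦ AA  (constrained at step 1)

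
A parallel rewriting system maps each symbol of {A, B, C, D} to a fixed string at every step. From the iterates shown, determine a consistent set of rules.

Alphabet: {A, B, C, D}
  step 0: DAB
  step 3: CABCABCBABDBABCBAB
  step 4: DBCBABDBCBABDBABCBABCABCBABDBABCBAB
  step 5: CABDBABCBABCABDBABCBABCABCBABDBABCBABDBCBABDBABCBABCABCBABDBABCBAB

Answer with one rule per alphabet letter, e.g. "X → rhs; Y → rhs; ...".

  step 4 ⇒ step 5: DBCBABDBCBABDBABCBABCABCBABDBABCBAB ⇒ C·AB·DB·AB·CB·AB·C·AB·DB·AB·CB·AB·C·AB·CB·AB·DB·AB·CB·AB·DB·CB·AB·DB·AB·CB·AB·C·AB·CB·AB·DB·AB·CB·AB
    A ↦ CB
    B ↦ AB
    C ↦ DB
    D ↦ C

A->CB, B->AB, C->DB, D->C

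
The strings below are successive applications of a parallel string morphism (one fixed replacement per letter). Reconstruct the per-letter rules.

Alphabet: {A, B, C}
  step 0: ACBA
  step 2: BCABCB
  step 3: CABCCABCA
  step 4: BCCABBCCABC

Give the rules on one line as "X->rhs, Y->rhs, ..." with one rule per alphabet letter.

  step 3 ⇒ step 4: CABCCABCA ⇒ B·C·CA·B·B·C·CA·B·C
    A ↦ C
    B ↦ CA
    C ↦ B

A->C, B->CA, C->B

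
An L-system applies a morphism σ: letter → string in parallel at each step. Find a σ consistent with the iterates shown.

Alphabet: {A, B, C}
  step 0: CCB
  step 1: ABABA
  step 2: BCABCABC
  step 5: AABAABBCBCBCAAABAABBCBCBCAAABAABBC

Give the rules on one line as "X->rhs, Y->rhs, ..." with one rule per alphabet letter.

A->BC, B->A, C->AB

  step 1 ⇒ step 2: ABABA ⇒ BC·A·BC·A·BC
    A ↦ BC
    B ↦ A
  step 0 ⇒ step 1: CCB ⇒ AB·AB·A
    C ↦ AB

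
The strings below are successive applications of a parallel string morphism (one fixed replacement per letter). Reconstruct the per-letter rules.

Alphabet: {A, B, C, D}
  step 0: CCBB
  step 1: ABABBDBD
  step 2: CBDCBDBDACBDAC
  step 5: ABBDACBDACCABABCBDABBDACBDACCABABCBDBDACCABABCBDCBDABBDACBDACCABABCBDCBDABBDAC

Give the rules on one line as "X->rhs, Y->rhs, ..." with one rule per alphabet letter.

  step 1 ⇒ step 2: ABABBDBD ⇒ C·BD·C·BD·BD·AC·BD·AC
    A ↦ C
    B ↦ BD
    D ↦ AC
  step 0 ⇒ step 1: CCBB ⇒ AB·AB·BD·BD
    C ↦ AB

A->C, B->BD, C->AB, D->AC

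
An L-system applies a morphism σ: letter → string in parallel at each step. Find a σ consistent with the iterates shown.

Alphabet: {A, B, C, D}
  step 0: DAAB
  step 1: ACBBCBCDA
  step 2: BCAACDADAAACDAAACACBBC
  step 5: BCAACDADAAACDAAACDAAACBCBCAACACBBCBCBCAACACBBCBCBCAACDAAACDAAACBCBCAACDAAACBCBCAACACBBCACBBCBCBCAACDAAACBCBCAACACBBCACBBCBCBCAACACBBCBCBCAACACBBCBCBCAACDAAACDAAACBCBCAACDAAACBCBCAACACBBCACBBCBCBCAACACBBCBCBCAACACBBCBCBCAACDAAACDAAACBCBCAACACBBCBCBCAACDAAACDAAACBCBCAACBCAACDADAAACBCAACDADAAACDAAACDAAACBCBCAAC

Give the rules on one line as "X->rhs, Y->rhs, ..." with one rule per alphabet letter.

A->BC, B->DA, C->AAC, D->ACB

  step 1 ⇒ step 2: ACBBCBCDA ⇒ BC·AAC·DA·DA·AAC·DA·AAC·ACB·BC
    A ↦ BC
    B ↦ DA
    C ↦ AAC
    D ↦ ACB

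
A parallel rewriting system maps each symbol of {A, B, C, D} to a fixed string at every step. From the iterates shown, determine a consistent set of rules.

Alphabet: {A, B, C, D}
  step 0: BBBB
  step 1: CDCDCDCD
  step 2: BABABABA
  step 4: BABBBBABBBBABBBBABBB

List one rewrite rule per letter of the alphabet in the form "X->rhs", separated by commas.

  step 1 ⇒ step 2: CDCDCDCD ⇒ B·A·B·A·B·A·B·A
    C ↦ B
    D ↦ A
    A ↦ CCC  (constrained at step 2)
  step 0 ⇒ step 1: BBBB ⇒ CD·CD·CD·CD
    B ↦ CD

A->CCC, B->CD, C->B, D->A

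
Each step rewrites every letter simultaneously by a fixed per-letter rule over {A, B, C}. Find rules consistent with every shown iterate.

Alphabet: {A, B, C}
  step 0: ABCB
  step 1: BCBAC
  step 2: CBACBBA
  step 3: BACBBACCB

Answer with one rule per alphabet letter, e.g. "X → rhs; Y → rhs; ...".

  step 2 ⇒ step 3: CBACBBA ⇒ BA·C·B·BA·C·C·B
    A ↦ B
    B ↦ C
    C ↦ BA

A->B, B->C, C->BA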